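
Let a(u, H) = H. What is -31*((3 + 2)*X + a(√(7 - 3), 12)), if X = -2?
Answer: -62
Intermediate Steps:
-31*((3 + 2)*X + a(√(7 - 3), 12)) = -31*((3 + 2)*(-2) + 12) = -31*(5*(-2) + 12) = -31*(-10 + 12) = -31*2 = -62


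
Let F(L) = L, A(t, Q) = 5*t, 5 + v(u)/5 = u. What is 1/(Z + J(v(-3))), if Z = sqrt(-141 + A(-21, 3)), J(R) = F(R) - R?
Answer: -I*sqrt(246)/246 ≈ -0.063758*I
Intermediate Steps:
v(u) = -25 + 5*u
J(R) = 0 (J(R) = R - R = 0)
Z = I*sqrt(246) (Z = sqrt(-141 + 5*(-21)) = sqrt(-141 - 105) = sqrt(-246) = I*sqrt(246) ≈ 15.684*I)
1/(Z + J(v(-3))) = 1/(I*sqrt(246) + 0) = 1/(I*sqrt(246)) = -I*sqrt(246)/246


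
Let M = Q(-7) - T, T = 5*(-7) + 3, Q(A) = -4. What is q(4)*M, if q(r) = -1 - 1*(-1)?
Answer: 0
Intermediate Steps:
q(r) = 0 (q(r) = -1 + 1 = 0)
T = -32 (T = -35 + 3 = -32)
M = 28 (M = -4 - 1*(-32) = -4 + 32 = 28)
q(4)*M = 0*28 = 0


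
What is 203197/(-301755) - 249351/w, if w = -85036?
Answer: 57963850913/25660038180 ≈ 2.2589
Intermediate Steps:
203197/(-301755) - 249351/w = 203197/(-301755) - 249351/(-85036) = 203197*(-1/301755) - 249351*(-1/85036) = -203197/301755 + 249351/85036 = 57963850913/25660038180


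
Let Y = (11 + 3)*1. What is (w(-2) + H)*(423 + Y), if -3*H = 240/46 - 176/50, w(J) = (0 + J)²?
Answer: 112556/75 ≈ 1500.7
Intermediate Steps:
w(J) = J²
H = -976/1725 (H = -(240/46 - 176/50)/3 = -(240*(1/46) - 176*1/50)/3 = -(120/23 - 88/25)/3 = -⅓*976/575 = -976/1725 ≈ -0.56580)
Y = 14 (Y = 14*1 = 14)
(w(-2) + H)*(423 + Y) = ((-2)² - 976/1725)*(423 + 14) = (4 - 976/1725)*437 = (5924/1725)*437 = 112556/75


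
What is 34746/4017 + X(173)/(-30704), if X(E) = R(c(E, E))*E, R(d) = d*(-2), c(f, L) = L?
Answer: 217881795/20556328 ≈ 10.599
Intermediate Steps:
R(d) = -2*d
X(E) = -2*E² (X(E) = (-2*E)*E = -2*E²)
34746/4017 + X(173)/(-30704) = 34746/4017 - 2*173²/(-30704) = 34746*(1/4017) - 2*29929*(-1/30704) = 11582/1339 - 59858*(-1/30704) = 11582/1339 + 29929/15352 = 217881795/20556328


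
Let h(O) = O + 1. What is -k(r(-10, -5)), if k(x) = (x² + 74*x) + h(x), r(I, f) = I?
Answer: 649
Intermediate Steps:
h(O) = 1 + O
k(x) = 1 + x² + 75*x (k(x) = (x² + 74*x) + (1 + x) = 1 + x² + 75*x)
-k(r(-10, -5)) = -(1 + (-10)² + 75*(-10)) = -(1 + 100 - 750) = -1*(-649) = 649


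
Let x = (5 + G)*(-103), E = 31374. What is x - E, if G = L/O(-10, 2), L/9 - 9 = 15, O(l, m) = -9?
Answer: -29417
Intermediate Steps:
L = 216 (L = 81 + 9*15 = 81 + 135 = 216)
G = -24 (G = 216/(-9) = 216*(-⅑) = -24)
x = 1957 (x = (5 - 24)*(-103) = -19*(-103) = 1957)
x - E = 1957 - 1*31374 = 1957 - 31374 = -29417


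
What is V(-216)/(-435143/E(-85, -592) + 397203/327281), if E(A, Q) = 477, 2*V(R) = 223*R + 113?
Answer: 7502011993035/284449140704 ≈ 26.374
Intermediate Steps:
V(R) = 113/2 + 223*R/2 (V(R) = (223*R + 113)/2 = (113 + 223*R)/2 = 113/2 + 223*R/2)
V(-216)/(-435143/E(-85, -592) + 397203/327281) = (113/2 + (223/2)*(-216))/(-435143/477 + 397203/327281) = (113/2 - 24084)/(-435143*1/477 + 397203*(1/327281)) = -48055/(2*(-435143/477 + 397203/327281)) = -48055/(2*(-142224570352/156113037)) = -48055/2*(-156113037/142224570352) = 7502011993035/284449140704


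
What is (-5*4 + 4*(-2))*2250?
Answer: -63000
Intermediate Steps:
(-5*4 + 4*(-2))*2250 = (-20 - 8)*2250 = -28*2250 = -63000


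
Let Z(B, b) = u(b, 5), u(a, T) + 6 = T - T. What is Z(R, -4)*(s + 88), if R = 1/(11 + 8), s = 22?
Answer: -660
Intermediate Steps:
R = 1/19 ≈ 0.052632
u(a, T) = -6 (u(a, T) = -6 + (T - T) = -6 + 0 = -6)
Z(B, b) = -6
Z(R, -4)*(s + 88) = -6*(22 + 88) = -6*110 = -660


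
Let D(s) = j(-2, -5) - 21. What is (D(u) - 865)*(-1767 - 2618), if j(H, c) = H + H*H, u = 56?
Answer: 3876340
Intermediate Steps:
j(H, c) = H + H²
D(s) = -19 (D(s) = -2*(1 - 2) - 21 = -2*(-1) - 21 = 2 - 21 = -19)
(D(u) - 865)*(-1767 - 2618) = (-19 - 865)*(-1767 - 2618) = -884*(-4385) = 3876340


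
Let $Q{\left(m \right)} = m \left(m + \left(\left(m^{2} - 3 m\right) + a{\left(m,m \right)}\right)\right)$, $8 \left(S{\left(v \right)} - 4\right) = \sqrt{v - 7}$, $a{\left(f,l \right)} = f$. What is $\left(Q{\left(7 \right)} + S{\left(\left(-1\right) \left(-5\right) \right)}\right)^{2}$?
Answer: $\frac{\left(2384 + i \sqrt{2}\right)^{2}}{64} \approx 88804.0 + 105.36 i$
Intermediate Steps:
$S{\left(v \right)} = 4 + \frac{\sqrt{-7 + v}}{8}$ ($S{\left(v \right)} = 4 + \frac{\sqrt{v - 7}}{8} = 4 + \frac{\sqrt{-7 + v}}{8}$)
$Q{\left(m \right)} = m \left(m^{2} - m\right)$ ($Q{\left(m \right)} = m \left(m + \left(\left(m^{2} - 3 m\right) + m\right)\right) = m \left(m + \left(m^{2} - 2 m\right)\right) = m \left(m^{2} - m\right)$)
$\left(Q{\left(7 \right)} + S{\left(\left(-1\right) \left(-5\right) \right)}\right)^{2} = \left(7^{2} \left(-1 + 7\right) + \left(4 + \frac{\sqrt{-7 - -5}}{8}\right)\right)^{2} = \left(49 \cdot 6 + \left(4 + \frac{\sqrt{-7 + 5}}{8}\right)\right)^{2} = \left(294 + \left(4 + \frac{\sqrt{-2}}{8}\right)\right)^{2} = \left(294 + \left(4 + \frac{i \sqrt{2}}{8}\right)\right)^{2} = \left(298 + \frac{i \sqrt{2}}{8}\right)^{2}$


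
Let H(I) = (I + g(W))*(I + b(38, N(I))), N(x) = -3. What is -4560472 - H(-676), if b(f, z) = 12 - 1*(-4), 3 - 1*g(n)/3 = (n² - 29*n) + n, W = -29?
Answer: -8273632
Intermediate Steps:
g(n) = 9 - 3*n² + 84*n (g(n) = 9 - 3*((n² - 29*n) + n) = 9 - 3*(n² - 28*n) = 9 + (-3*n² + 84*n) = 9 - 3*n² + 84*n)
b(f, z) = 16 (b(f, z) = 12 + 4 = 16)
H(I) = (-4950 + I)*(16 + I) (H(I) = (I + (9 - 3*(-29)² + 84*(-29)))*(I + 16) = (I + (9 - 3*841 - 2436))*(16 + I) = (I + (9 - 2523 - 2436))*(16 + I) = (I - 4950)*(16 + I) = (-4950 + I)*(16 + I))
-4560472 - H(-676) = -4560472 - (-79200 + (-676)² - 4934*(-676)) = -4560472 - (-79200 + 456976 + 3335384) = -4560472 - 1*3713160 = -4560472 - 3713160 = -8273632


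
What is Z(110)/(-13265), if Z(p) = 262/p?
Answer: -131/729575 ≈ -0.00017956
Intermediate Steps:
Z(110)/(-13265) = (262/110)/(-13265) = (262*(1/110))*(-1/13265) = (131/55)*(-1/13265) = -131/729575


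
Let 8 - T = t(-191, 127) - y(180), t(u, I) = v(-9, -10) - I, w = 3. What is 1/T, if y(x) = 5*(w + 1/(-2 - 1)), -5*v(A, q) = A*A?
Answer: 15/2468 ≈ 0.0060778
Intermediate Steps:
v(A, q) = -A²/5 (v(A, q) = -A*A/5 = -A²/5)
t(u, I) = -81/5 - I (t(u, I) = -⅕*(-9)² - I = -⅕*81 - I = -81/5 - I)
y(x) = 40/3 (y(x) = 5*(3 + 1/(-2 - 1)) = 5*(3 + 1/(-3)) = 5*(3 - ⅓) = 5*(8/3) = 40/3)
T = 2468/15 (T = 8 - ((-81/5 - 1*127) - 1*40/3) = 8 - ((-81/5 - 127) - 40/3) = 8 - (-716/5 - 40/3) = 8 - 1*(-2348/15) = 8 + 2348/15 = 2468/15 ≈ 164.53)
1/T = 1/(2468/15) = 15/2468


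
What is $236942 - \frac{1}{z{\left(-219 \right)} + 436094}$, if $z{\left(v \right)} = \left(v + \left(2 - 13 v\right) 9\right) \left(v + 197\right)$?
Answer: $\frac{29188884981}{123190} \approx 2.3694 \cdot 10^{5}$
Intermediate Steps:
$z{\left(v \right)} = \left(18 - 116 v\right) \left(197 + v\right)$ ($z{\left(v \right)} = \left(v - \left(-18 + 117 v\right)\right) \left(197 + v\right) = \left(18 - 116 v\right) \left(197 + v\right)$)
$236942 - \frac{1}{z{\left(-219 \right)} + 436094} = 236942 - \frac{1}{\left(3546 - -5000646 - 116 \left(-219\right)^{2}\right) + 436094} = 236942 - \frac{1}{\left(3546 + 5000646 - 5563476\right) + 436094} = 236942 - \frac{1}{-559284 + 436094} = 236942 - \frac{1}{-123190} = 236942 - - \frac{1}{123190} = 236942 + \frac{1}{123190} = \frac{29188884981}{123190}$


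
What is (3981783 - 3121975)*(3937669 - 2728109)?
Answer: 1039989364480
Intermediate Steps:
(3981783 - 3121975)*(3937669 - 2728109) = 859808*1209560 = 1039989364480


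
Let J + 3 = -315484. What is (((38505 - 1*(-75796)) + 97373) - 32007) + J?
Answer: -135820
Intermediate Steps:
J = -315487 (J = -3 - 315484 = -315487)
(((38505 - 1*(-75796)) + 97373) - 32007) + J = (((38505 - 1*(-75796)) + 97373) - 32007) - 315487 = (((38505 + 75796) + 97373) - 32007) - 315487 = ((114301 + 97373) - 32007) - 315487 = (211674 - 32007) - 315487 = 179667 - 315487 = -135820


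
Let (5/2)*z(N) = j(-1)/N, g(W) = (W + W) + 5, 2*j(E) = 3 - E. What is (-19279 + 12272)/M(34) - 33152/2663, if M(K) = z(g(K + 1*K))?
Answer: -13155179513/10652 ≈ -1.2350e+6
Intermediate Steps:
j(E) = 3/2 - E/2 (j(E) = (3 - E)/2 = 3/2 - E/2)
g(W) = 5 + 2*W (g(W) = 2*W + 5 = 5 + 2*W)
z(N) = 4/(5*N) (z(N) = 2*((3/2 - 1/2*(-1))/N)/5 = 2*((3/2 + 1/2)/N)/5 = 2*(2/N)/5 = 4/(5*N))
M(K) = 4/(5*(5 + 4*K)) (M(K) = 4/(5*(5 + 2*(K + 1*K))) = 4/(5*(5 + 2*(K + K))) = 4/(5*(5 + 2*(2*K))) = 4/(5*(5 + 4*K)))
(-19279 + 12272)/M(34) - 33152/2663 = (-19279 + 12272)/((4/(5*(5 + 4*34)))) - 33152/2663 = -7007/(4/(5*(5 + 136))) - 33152*1/2663 = -7007/((4/5)/141) - 33152/2663 = -7007/((4/5)*(1/141)) - 33152/2663 = -7007/4/705 - 33152/2663 = -7007*705/4 - 33152/2663 = -4939935/4 - 33152/2663 = -13155179513/10652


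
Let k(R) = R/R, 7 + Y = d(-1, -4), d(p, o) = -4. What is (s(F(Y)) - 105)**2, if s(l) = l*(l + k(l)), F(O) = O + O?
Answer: 127449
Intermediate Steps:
Y = -11 (Y = -7 - 4 = -11)
k(R) = 1
F(O) = 2*O
s(l) = l*(1 + l) (s(l) = l*(l + 1) = l*(1 + l))
(s(F(Y)) - 105)**2 = ((2*(-11))*(1 + 2*(-11)) - 105)**2 = (-22*(1 - 22) - 105)**2 = (-22*(-21) - 105)**2 = (462 - 105)**2 = 357**2 = 127449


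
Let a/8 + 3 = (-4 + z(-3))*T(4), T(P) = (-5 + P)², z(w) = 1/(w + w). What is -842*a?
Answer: 144824/3 ≈ 48275.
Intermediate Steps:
z(w) = 1/(2*w)
a = -172/3 (a = -24 + 8*((-4 + (½)/(-3))*(-5 + 4)²) = -24 + 8*((-4 + (½)*(-⅓))*(-1)²) = -24 + 8*((-4 - ⅙)*1) = -24 + 8*(-25/6*1) = -24 + 8*(-25/6) = -24 - 100/3 = -172/3 ≈ -57.333)
-842*a = -842*(-172/3) = 144824/3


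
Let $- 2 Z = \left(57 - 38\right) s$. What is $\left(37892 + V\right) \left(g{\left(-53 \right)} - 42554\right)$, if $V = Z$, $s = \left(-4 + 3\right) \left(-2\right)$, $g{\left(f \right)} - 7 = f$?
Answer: $-1613389800$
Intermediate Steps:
$g{\left(f \right)} = 7 + f$
$s = 2$ ($s = \left(-1\right) \left(-2\right) = 2$)
$Z = -19$ ($Z = - \frac{\left(57 - 38\right) 2}{2} = - \frac{19 \cdot 2}{2} = \left(- \frac{1}{2}\right) 38 = -19$)
$V = -19$
$\left(37892 + V\right) \left(g{\left(-53 \right)} - 42554\right) = \left(37892 - 19\right) \left(\left(7 - 53\right) - 42554\right) = 37873 \left(-46 - 42554\right) = 37873 \left(-42600\right) = -1613389800$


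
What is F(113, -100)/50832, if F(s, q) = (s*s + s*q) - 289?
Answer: 295/12708 ≈ 0.023214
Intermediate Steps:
F(s, q) = -289 + s² + q*s (F(s, q) = (s² + q*s) - 289 = -289 + s² + q*s)
F(113, -100)/50832 = (-289 + 113² - 100*113)/50832 = (-289 + 12769 - 11300)*(1/50832) = 1180*(1/50832) = 295/12708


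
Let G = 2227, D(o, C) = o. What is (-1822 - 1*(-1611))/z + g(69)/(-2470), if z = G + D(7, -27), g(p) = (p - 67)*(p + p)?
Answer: -568877/2758990 ≈ -0.20619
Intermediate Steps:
g(p) = 2*p*(-67 + p) (g(p) = (-67 + p)*(2*p) = 2*p*(-67 + p))
z = 2234 (z = 2227 + 7 = 2234)
(-1822 - 1*(-1611))/z + g(69)/(-2470) = (-1822 - 1*(-1611))/2234 + (2*69*(-67 + 69))/(-2470) = (-1822 + 1611)*(1/2234) + (2*69*2)*(-1/2470) = -211*1/2234 + 276*(-1/2470) = -211/2234 - 138/1235 = -568877/2758990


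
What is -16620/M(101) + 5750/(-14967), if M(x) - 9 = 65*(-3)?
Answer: 41280340/463977 ≈ 88.971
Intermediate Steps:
M(x) = -186 (M(x) = 9 + 65*(-3) = 9 - 195 = -186)
-16620/M(101) + 5750/(-14967) = -16620/(-186) + 5750/(-14967) = -16620*(-1/186) + 5750*(-1/14967) = 2770/31 - 5750/14967 = 41280340/463977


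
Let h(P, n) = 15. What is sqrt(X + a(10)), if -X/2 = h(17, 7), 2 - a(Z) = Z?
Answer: I*sqrt(38) ≈ 6.1644*I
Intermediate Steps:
a(Z) = 2 - Z
X = -30 (X = -2*15 = -30)
sqrt(X + a(10)) = sqrt(-30 + (2 - 1*10)) = sqrt(-30 + (2 - 10)) = sqrt(-30 - 8) = sqrt(-38) = I*sqrt(38)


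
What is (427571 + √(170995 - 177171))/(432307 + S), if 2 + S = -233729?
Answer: 427571/198576 + I*√386/49644 ≈ 2.1532 + 0.00039576*I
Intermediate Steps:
S = -233731 (S = -2 - 233729 = -233731)
(427571 + √(170995 - 177171))/(432307 + S) = (427571 + √(170995 - 177171))/(432307 - 233731) = (427571 + √(-6176))/198576 = (427571 + 4*I*√386)*(1/198576) = 427571/198576 + I*√386/49644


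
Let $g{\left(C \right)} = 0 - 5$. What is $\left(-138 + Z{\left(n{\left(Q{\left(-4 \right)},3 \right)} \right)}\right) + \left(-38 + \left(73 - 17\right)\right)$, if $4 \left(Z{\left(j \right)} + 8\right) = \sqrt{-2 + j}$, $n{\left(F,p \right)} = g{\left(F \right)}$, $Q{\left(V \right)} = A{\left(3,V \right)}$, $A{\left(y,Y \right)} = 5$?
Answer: $-128 + \frac{i \sqrt{7}}{4} \approx -128.0 + 0.66144 i$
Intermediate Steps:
$g{\left(C \right)} = -5$ ($g{\left(C \right)} = 0 - 5 = -5$)
$Q{\left(V \right)} = 5$
$n{\left(F,p \right)} = -5$
$Z{\left(j \right)} = -8 + \frac{\sqrt{-2 + j}}{4}$
$\left(-138 + Z{\left(n{\left(Q{\left(-4 \right)},3 \right)} \right)}\right) + \left(-38 + \left(73 - 17\right)\right) = \left(-138 - \left(8 - \frac{\sqrt{-2 - 5}}{4}\right)\right) + \left(-38 + \left(73 - 17\right)\right) = \left(-138 - \left(8 - \frac{\sqrt{-7}}{4}\right)\right) + \left(-38 + \left(73 - 17\right)\right) = \left(-138 - \left(8 - \frac{i \sqrt{7}}{4}\right)\right) + \left(-38 + 56\right) = \left(-138 - \left(8 - \frac{i \sqrt{7}}{4}\right)\right) + 18 = \left(-146 + \frac{i \sqrt{7}}{4}\right) + 18 = -128 + \frac{i \sqrt{7}}{4}$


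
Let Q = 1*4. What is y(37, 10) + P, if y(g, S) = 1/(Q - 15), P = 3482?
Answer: 38301/11 ≈ 3481.9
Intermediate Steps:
Q = 4
y(g, S) = -1/11 (y(g, S) = 1/(4 - 15) = 1/(-11) = -1/11)
y(37, 10) + P = -1/11 + 3482 = 38301/11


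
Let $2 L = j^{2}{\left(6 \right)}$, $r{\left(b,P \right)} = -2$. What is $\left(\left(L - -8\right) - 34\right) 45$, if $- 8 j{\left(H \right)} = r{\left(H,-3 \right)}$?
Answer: $- \frac{37395}{32} \approx -1168.6$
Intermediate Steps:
$j{\left(H \right)} = \frac{1}{4}$ ($j{\left(H \right)} = \left(- \frac{1}{8}\right) \left(-2\right) = \frac{1}{4}$)
$L = \frac{1}{32}$ ($L = \frac{1}{2 \cdot 16} = \frac{1}{2} \cdot \frac{1}{16} = \frac{1}{32} \approx 0.03125$)
$\left(\left(L - -8\right) - 34\right) 45 = \left(\left(\frac{1}{32} - -8\right) - 34\right) 45 = \left(\left(\frac{1}{32} + 8\right) - 34\right) 45 = \left(\frac{257}{32} - 34\right) 45 = \left(- \frac{831}{32}\right) 45 = - \frac{37395}{32}$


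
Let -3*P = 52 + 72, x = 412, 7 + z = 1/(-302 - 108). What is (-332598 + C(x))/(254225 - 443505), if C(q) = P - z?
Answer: 409137767/232814400 ≈ 1.7574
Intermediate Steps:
z = -2871/410 (z = -7 + 1/(-302 - 108) = -7 + 1/(-410) = -7 - 1/410 = -2871/410 ≈ -7.0024)
P = -124/3 (P = -(52 + 72)/3 = -⅓*124 = -124/3 ≈ -41.333)
C(q) = -42227/1230 (C(q) = -124/3 - 1*(-2871/410) = -124/3 + 2871/410 = -42227/1230)
(-332598 + C(x))/(254225 - 443505) = (-332598 - 42227/1230)/(254225 - 443505) = -409137767/1230/(-189280) = -409137767/1230*(-1/189280) = 409137767/232814400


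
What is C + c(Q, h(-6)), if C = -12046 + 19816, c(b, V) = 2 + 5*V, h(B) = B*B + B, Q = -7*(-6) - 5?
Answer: 7922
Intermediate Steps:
Q = 37 (Q = 42 - 5 = 37)
h(B) = B + B² (h(B) = B² + B = B + B²)
C = 7770
C + c(Q, h(-6)) = 7770 + (2 + 5*(-6*(1 - 6))) = 7770 + (2 + 5*(-6*(-5))) = 7770 + (2 + 5*30) = 7770 + (2 + 150) = 7770 + 152 = 7922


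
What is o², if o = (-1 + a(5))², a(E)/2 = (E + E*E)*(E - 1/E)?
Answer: 6784652161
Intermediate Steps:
a(E) = 2*(E + E²)*(E - 1/E) (a(E) = 2*((E + E*E)*(E - 1/E)) = 2*((E + E²)*(E - 1/E)) = 2*(E + E²)*(E - 1/E))
o = 82369 (o = (-1 + (-2 - 2*5 + 2*5² + 2*5³))² = (-1 + (-2 - 10 + 2*25 + 2*125))² = (-1 + (-2 - 10 + 50 + 250))² = (-1 + 288)² = 287² = 82369)
o² = 82369² = 6784652161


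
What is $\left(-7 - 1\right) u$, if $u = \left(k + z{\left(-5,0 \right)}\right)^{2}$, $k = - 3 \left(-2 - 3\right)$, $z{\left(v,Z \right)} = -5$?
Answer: $-800$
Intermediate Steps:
$k = 15$ ($k = \left(-3\right) \left(-5\right) = 15$)
$u = 100$ ($u = \left(15 - 5\right)^{2} = 10^{2} = 100$)
$\left(-7 - 1\right) u = \left(-7 - 1\right) 100 = \left(-8\right) 100 = -800$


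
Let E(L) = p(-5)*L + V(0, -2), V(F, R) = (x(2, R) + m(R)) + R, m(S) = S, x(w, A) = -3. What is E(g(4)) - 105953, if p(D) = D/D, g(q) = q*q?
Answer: -105944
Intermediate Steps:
g(q) = q²
p(D) = 1
V(F, R) = -3 + 2*R (V(F, R) = (-3 + R) + R = -3 + 2*R)
E(L) = -7 + L (E(L) = 1*L + (-3 + 2*(-2)) = L + (-3 - 4) = L - 7 = -7 + L)
E(g(4)) - 105953 = (-7 + 4²) - 105953 = (-7 + 16) - 105953 = 9 - 105953 = -105944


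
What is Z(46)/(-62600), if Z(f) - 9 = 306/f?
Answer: -9/35995 ≈ -0.00025003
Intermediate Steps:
Z(f) = 9 + 306/f
Z(46)/(-62600) = (9 + 306/46)/(-62600) = (9 + 306*(1/46))*(-1/62600) = (9 + 153/23)*(-1/62600) = (360/23)*(-1/62600) = -9/35995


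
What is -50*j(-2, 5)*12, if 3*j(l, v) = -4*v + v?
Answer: 3000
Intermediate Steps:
j(l, v) = -v (j(l, v) = (-4*v + v)/3 = (-3*v)/3 = -v)
-50*j(-2, 5)*12 = -(-50)*5*12 = -50*(-5)*12 = 250*12 = 3000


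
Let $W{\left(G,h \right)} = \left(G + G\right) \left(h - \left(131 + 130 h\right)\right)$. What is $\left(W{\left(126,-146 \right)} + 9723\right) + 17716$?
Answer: $4740595$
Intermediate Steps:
$W{\left(G,h \right)} = 2 G \left(-131 - 129 h\right)$ ($W{\left(G,h \right)} = 2 G \left(h - \left(131 + 130 h\right)\right) = 2 G \left(-131 - 129 h\right)$)
$\left(W{\left(126,-146 \right)} + 9723\right) + 17716 = \left(\left(-2\right) 126 \left(131 + 129 \left(-146\right)\right) + 9723\right) + 17716 = \left(\left(-2\right) 126 \left(131 - 18834\right) + 9723\right) + 17716 = \left(\left(-2\right) 126 \left(-18703\right) + 9723\right) + 17716 = \left(4713156 + 9723\right) + 17716 = 4722879 + 17716 = 4740595$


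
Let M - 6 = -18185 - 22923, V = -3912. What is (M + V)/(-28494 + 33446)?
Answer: -22507/2476 ≈ -9.0901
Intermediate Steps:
M = -41102 (M = 6 + (-18185 - 22923) = 6 - 41108 = -41102)
(M + V)/(-28494 + 33446) = (-41102 - 3912)/(-28494 + 33446) = -45014/4952 = -45014*1/4952 = -22507/2476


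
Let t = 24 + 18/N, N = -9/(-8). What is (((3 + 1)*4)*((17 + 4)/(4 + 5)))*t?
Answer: 4480/3 ≈ 1493.3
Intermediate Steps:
N = 9/8 (N = -9*(-1/8) = 9/8 ≈ 1.1250)
t = 40 (t = 24 + 18/(9/8) = 24 + 18*(8/9) = 24 + 16 = 40)
(((3 + 1)*4)*((17 + 4)/(4 + 5)))*t = (((3 + 1)*4)*((17 + 4)/(4 + 5)))*40 = ((4*4)*(21/9))*40 = (16*(21*(1/9)))*40 = (16*(7/3))*40 = (112/3)*40 = 4480/3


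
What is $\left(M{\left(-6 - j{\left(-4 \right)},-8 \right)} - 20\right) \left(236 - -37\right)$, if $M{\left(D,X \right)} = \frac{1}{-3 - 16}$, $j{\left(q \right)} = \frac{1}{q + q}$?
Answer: $- \frac{104013}{19} \approx -5474.4$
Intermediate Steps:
$j{\left(q \right)} = \frac{1}{2 q}$
$M{\left(D,X \right)} = - \frac{1}{19}$ ($M{\left(D,X \right)} = \frac{1}{-19} = - \frac{1}{19}$)
$\left(M{\left(-6 - j{\left(-4 \right)},-8 \right)} - 20\right) \left(236 - -37\right) = \left(- \frac{1}{19} - 20\right) \left(236 - -37\right) = - \frac{381 \left(236 + 37\right)}{19} = \left(- \frac{381}{19}\right) 273 = - \frac{104013}{19}$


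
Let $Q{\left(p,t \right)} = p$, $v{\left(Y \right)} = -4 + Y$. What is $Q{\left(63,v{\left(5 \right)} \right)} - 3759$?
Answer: $-3696$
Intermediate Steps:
$Q{\left(63,v{\left(5 \right)} \right)} - 3759 = 63 - 3759 = -3696$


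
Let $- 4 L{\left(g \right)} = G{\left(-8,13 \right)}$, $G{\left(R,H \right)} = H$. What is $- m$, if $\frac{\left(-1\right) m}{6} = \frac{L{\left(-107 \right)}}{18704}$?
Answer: $- \frac{39}{37408} \approx -0.0010426$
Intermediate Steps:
$L{\left(g \right)} = - \frac{13}{4}$ ($L{\left(g \right)} = \left(- \frac{1}{4}\right) 13 = - \frac{13}{4}$)
$m = \frac{39}{37408}$ ($m = - 6 \left(- \frac{13}{4 \cdot 18704}\right) = - 6 \left(\left(- \frac{13}{4}\right) \frac{1}{18704}\right) = \left(-6\right) \left(- \frac{13}{74816}\right) = \frac{39}{37408} \approx 0.0010426$)
$- m = \left(-1\right) \frac{39}{37408} = - \frac{39}{37408}$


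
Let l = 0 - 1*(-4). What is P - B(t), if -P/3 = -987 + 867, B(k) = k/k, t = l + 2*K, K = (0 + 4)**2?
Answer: 359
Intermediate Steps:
K = 16 (K = 4**2 = 16)
l = 4 (l = 0 + 4 = 4)
t = 36 (t = 4 + 2*16 = 4 + 32 = 36)
B(k) = 1
P = 360 (P = -3*(-987 + 867) = -3*(-120) = 360)
P - B(t) = 360 - 1*1 = 360 - 1 = 359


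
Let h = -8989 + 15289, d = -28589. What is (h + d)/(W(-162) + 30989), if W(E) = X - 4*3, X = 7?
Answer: -22289/30984 ≈ -0.71937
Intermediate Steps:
W(E) = -5 (W(E) = 7 - 4*3 = 7 - 12 = -5)
h = 6300
(h + d)/(W(-162) + 30989) = (6300 - 28589)/(-5 + 30989) = -22289/30984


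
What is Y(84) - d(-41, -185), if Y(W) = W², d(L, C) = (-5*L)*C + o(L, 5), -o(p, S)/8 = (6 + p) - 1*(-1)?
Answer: 44709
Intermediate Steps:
o(p, S) = -56 - 8*p (o(p, S) = -8*((6 + p) - 1*(-1)) = -8*((6 + p) + 1) = -8*(7 + p) = -56 - 8*p)
d(L, C) = -56 - 8*L - 5*C*L (d(L, C) = (-5*L)*C + (-56 - 8*L) = -5*C*L + (-56 - 8*L) = -56 - 8*L - 5*C*L)
Y(84) - d(-41, -185) = 84² - (-56 - 8*(-41) - 5*(-185)*(-41)) = 7056 - (-56 + 328 - 37925) = 7056 - 1*(-37653) = 7056 + 37653 = 44709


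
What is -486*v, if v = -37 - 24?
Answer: 29646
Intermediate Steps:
v = -61
-486*v = -486*(-61) = 29646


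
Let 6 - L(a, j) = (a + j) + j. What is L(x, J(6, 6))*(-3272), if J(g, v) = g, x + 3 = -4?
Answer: -3272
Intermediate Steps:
x = -7 (x = -3 - 4 = -7)
L(a, j) = 6 - a - 2*j (L(a, j) = 6 - ((a + j) + j) = 6 - (a + 2*j) = 6 + (-a - 2*j) = 6 - a - 2*j)
L(x, J(6, 6))*(-3272) = (6 - 1*(-7) - 2*6)*(-3272) = (6 + 7 - 12)*(-3272) = 1*(-3272) = -3272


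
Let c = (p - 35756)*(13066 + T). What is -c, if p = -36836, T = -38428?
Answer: -1841078304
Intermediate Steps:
c = 1841078304 (c = (-36836 - 35756)*(13066 - 38428) = -72592*(-25362) = 1841078304)
-c = -1*1841078304 = -1841078304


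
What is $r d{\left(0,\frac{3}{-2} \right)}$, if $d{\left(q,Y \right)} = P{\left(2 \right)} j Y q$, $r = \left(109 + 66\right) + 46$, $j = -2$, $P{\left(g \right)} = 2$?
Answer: $0$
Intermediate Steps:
$r = 221$ ($r = 175 + 46 = 221$)
$d{\left(q,Y \right)} = - 4 Y q$ ($d{\left(q,Y \right)} = 2 \left(-2\right) Y q = - 4 Y q$)
$r d{\left(0,\frac{3}{-2} \right)} = 221 \left(\left(-4\right) \frac{3}{-2} \cdot 0\right) = 221 \left(\left(-4\right) 3 \left(- \frac{1}{2}\right) 0\right) = 221 \left(\left(-4\right) \left(- \frac{3}{2}\right) 0\right) = 221 \cdot 0 = 0$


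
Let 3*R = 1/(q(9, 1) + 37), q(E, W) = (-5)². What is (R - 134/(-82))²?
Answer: 156325009/58155876 ≈ 2.6880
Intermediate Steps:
q(E, W) = 25
R = 1/186 (R = 1/(3*(25 + 37)) = (⅓)/62 = (⅓)*(1/62) = 1/186 ≈ 0.0053763)
(R - 134/(-82))² = (1/186 - 134/(-82))² = (1/186 - 134*(-1/82))² = (1/186 + 67/41)² = (12503/7626)² = 156325009/58155876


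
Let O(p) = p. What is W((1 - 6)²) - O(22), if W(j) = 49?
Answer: 27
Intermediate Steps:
W((1 - 6)²) - O(22) = 49 - 1*22 = 49 - 22 = 27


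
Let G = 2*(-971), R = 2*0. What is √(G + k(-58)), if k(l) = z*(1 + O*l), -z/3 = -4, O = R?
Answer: I*√1930 ≈ 43.932*I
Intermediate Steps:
R = 0
O = 0
z = 12 (z = -3*(-4) = 12)
k(l) = 12 (k(l) = 12*(1 + 0*l) = 12*(1 + 0) = 12*1 = 12)
G = -1942
√(G + k(-58)) = √(-1942 + 12) = √(-1930) = I*√1930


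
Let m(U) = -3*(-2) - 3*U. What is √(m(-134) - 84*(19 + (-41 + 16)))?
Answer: 4*√57 ≈ 30.199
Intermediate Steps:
m(U) = 6 - 3*U
√(m(-134) - 84*(19 + (-41 + 16))) = √((6 - 3*(-134)) - 84*(19 + (-41 + 16))) = √((6 + 402) - 84*(19 - 25)) = √(408 - 84*(-6)) = √(408 + 504) = √912 = 4*√57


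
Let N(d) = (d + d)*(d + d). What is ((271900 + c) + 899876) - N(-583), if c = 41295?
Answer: -146485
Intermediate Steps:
N(d) = 4*d² (N(d) = (2*d)*(2*d) = 4*d²)
((271900 + c) + 899876) - N(-583) = ((271900 + 41295) + 899876) - 4*(-583)² = (313195 + 899876) - 4*339889 = 1213071 - 1*1359556 = 1213071 - 1359556 = -146485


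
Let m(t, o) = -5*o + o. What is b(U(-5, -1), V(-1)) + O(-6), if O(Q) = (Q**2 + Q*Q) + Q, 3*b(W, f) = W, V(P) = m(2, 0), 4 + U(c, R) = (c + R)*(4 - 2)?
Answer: 182/3 ≈ 60.667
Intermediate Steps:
U(c, R) = -4 + 2*R + 2*c (U(c, R) = -4 + (c + R)*(4 - 2) = -4 + (R + c)*2 = -4 + (2*R + 2*c) = -4 + 2*R + 2*c)
m(t, o) = -4*o
V(P) = 0 (V(P) = -4*0 = 0)
b(W, f) = W/3
O(Q) = Q + 2*Q**2 (O(Q) = (Q**2 + Q**2) + Q = 2*Q**2 + Q = Q + 2*Q**2)
b(U(-5, -1), V(-1)) + O(-6) = (-4 + 2*(-1) + 2*(-5))/3 - 6*(1 + 2*(-6)) = (-4 - 2 - 10)/3 - 6*(1 - 12) = (1/3)*(-16) - 6*(-11) = -16/3 + 66 = 182/3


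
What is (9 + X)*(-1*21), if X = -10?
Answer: 21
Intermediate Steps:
(9 + X)*(-1*21) = (9 - 10)*(-1*21) = -1*(-21) = 21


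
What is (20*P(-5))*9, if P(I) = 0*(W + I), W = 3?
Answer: 0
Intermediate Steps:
P(I) = 0 (P(I) = 0*(3 + I) = 0)
(20*P(-5))*9 = (20*0)*9 = 0*9 = 0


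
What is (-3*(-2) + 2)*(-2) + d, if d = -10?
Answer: -26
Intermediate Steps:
(-3*(-2) + 2)*(-2) + d = (-3*(-2) + 2)*(-2) - 10 = (6 + 2)*(-2) - 10 = 8*(-2) - 10 = -16 - 10 = -26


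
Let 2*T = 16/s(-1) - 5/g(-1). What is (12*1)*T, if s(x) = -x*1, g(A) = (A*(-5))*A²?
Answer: 90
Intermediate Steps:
g(A) = -5*A³ (g(A) = (-5*A)*A² = -5*A³)
s(x) = -x
T = 15/2 (T = (16/((-1*(-1))) - 5/((-5*(-1)³)))/2 = (16/1 - 5/((-5*(-1))))/2 = (16*1 - 5/5)/2 = (16 - 5*⅕)/2 = (16 - 1)/2 = (½)*15 = 15/2 ≈ 7.5000)
(12*1)*T = (12*1)*(15/2) = 12*(15/2) = 90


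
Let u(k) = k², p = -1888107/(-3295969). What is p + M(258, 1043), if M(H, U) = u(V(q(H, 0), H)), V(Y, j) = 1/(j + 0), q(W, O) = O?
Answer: 125683250317/219392880516 ≈ 0.57287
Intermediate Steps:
V(Y, j) = 1/j
p = 1888107/3295969 (p = -1888107*(-1/3295969) = 1888107/3295969 ≈ 0.57285)
M(H, U) = H⁻² (M(H, U) = (1/H)² = H⁻²)
p + M(258, 1043) = 1888107/3295969 + 258⁻² = 1888107/3295969 + 1/66564 = 125683250317/219392880516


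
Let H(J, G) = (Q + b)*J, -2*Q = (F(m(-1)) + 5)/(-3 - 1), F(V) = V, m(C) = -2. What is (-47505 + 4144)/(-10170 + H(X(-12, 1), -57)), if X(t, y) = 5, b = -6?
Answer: 346888/81585 ≈ 4.2519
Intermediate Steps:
Q = 3/8 (Q = -(-2 + 5)/(2*(-3 - 1)) = -3/(2*(-4)) = -3*(-1)/(2*4) = -½*(-¾) = 3/8 ≈ 0.37500)
H(J, G) = -45*J/8 (H(J, G) = (3/8 - 6)*J = -45*J/8)
(-47505 + 4144)/(-10170 + H(X(-12, 1), -57)) = (-47505 + 4144)/(-10170 - 45/8*5) = -43361/(-10170 - 225/8) = -43361/(-81585/8) = -43361*(-8/81585) = 346888/81585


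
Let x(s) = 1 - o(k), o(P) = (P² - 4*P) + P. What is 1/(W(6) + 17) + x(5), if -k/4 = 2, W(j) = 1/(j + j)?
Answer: -17823/205 ≈ -86.941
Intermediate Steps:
W(j) = 1/(2*j)
k = -8 (k = -4*2 = -8)
o(P) = P² - 3*P
x(s) = -87 (x(s) = 1 - (-8)*(-3 - 8) = 1 - (-8)*(-11) = 1 - 1*88 = 1 - 88 = -87)
1/(W(6) + 17) + x(5) = 1/((½)/6 + 17) - 87 = 1/((½)*(⅙) + 17) - 87 = 1/(1/12 + 17) - 87 = 1/(205/12) - 87 = 12/205 - 87 = -17823/205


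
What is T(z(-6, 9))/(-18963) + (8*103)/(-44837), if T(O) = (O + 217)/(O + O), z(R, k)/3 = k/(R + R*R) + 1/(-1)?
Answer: -79988113/5101464186 ≈ -0.015679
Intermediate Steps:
z(R, k) = -3 + 3*k/(R + R²) (z(R, k) = 3*(k/(R + R*R) + 1/(-1)) = 3*(k/(R + R²) + 1*(-1)) = 3*(k/(R + R²) - 1) = 3*(-1 + k/(R + R²)) = -3 + 3*k/(R + R²))
T(O) = (217 + O)/(2*O) (T(O) = (217 + O)/((2*O)) = (217 + O)*(1/(2*O)) = (217 + O)/(2*O))
T(z(-6, 9))/(-18963) + (8*103)/(-44837) = ((217 + 3*(9 - 1*(-6) - 1*(-6)²)/(-6*(1 - 6)))/(2*((3*(9 - 1*(-6) - 1*(-6)²)/(-6*(1 - 6))))))/(-18963) + (8*103)/(-44837) = ((217 + 3*(-⅙)*(9 + 6 - 1*36)/(-5))/(2*((3*(-⅙)*(9 + 6 - 1*36)/(-5)))))*(-1/18963) + 824*(-1/44837) = ((217 + 3*(-⅙)*(-⅕)*(9 + 6 - 36))/(2*((3*(-⅙)*(-⅕)*(9 + 6 - 36)))))*(-1/18963) - 824/44837 = ((217 + 3*(-⅙)*(-⅕)*(-21))/(2*((3*(-⅙)*(-⅕)*(-21)))))*(-1/18963) - 824/44837 = ((217 - 21/10)/(2*(-21/10)))*(-1/18963) - 824/44837 = ((½)*(-10/21)*(2149/10))*(-1/18963) - 824/44837 = -307/6*(-1/18963) - 824/44837 = 307/113778 - 824/44837 = -79988113/5101464186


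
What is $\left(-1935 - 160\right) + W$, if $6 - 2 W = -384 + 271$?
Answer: $- \frac{4071}{2} \approx -2035.5$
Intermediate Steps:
$W = \frac{119}{2}$ ($W = 3 - \frac{-384 + 271}{2} = 3 - - \frac{113}{2} = 3 + \frac{113}{2} = \frac{119}{2} \approx 59.5$)
$\left(-1935 - 160\right) + W = \left(-1935 - 160\right) + \frac{119}{2} = -2095 + \frac{119}{2} = - \frac{4071}{2}$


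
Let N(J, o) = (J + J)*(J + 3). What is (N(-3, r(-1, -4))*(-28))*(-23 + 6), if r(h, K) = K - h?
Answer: 0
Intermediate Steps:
N(J, o) = 2*J*(3 + J) (N(J, o) = (2*J)*(3 + J) = 2*J*(3 + J))
(N(-3, r(-1, -4))*(-28))*(-23 + 6) = ((2*(-3)*(3 - 3))*(-28))*(-23 + 6) = ((2*(-3)*0)*(-28))*(-17) = (0*(-28))*(-17) = 0*(-17) = 0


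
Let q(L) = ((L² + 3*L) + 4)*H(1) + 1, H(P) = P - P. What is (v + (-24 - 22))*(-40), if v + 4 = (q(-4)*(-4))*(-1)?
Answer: 1840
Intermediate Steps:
H(P) = 0
q(L) = 1 (q(L) = ((L² + 3*L) + 4)*0 + 1 = (4 + L² + 3*L)*0 + 1 = 0 + 1 = 1)
v = 0 (v = -4 + (1*(-4))*(-1) = -4 - 4*(-1) = -4 + 4 = 0)
(v + (-24 - 22))*(-40) = (0 + (-24 - 22))*(-40) = (0 - 46)*(-40) = -46*(-40) = 1840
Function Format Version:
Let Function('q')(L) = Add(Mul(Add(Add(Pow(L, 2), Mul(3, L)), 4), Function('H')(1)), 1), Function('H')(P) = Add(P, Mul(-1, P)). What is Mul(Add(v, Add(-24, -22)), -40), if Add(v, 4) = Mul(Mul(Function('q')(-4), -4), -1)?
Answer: 1840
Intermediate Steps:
Function('H')(P) = 0
Function('q')(L) = 1 (Function('q')(L) = Add(Mul(Add(Add(Pow(L, 2), Mul(3, L)), 4), 0), 1) = Add(Mul(Add(4, Pow(L, 2), Mul(3, L)), 0), 1) = Add(0, 1) = 1)
v = 0 (v = Add(-4, Mul(Mul(1, -4), -1)) = Add(-4, Mul(-4, -1)) = Add(-4, 4) = 0)
Mul(Add(v, Add(-24, -22)), -40) = Mul(Add(0, Add(-24, -22)), -40) = Mul(Add(0, -46), -40) = Mul(-46, -40) = 1840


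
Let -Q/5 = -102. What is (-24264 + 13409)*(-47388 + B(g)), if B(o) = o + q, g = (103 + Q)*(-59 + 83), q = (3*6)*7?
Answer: 353330250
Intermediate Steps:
Q = 510 (Q = -5*(-102) = 510)
q = 126 (q = 18*7 = 126)
g = 14712 (g = (103 + 510)*(-59 + 83) = 613*24 = 14712)
B(o) = 126 + o (B(o) = o + 126 = 126 + o)
(-24264 + 13409)*(-47388 + B(g)) = (-24264 + 13409)*(-47388 + (126 + 14712)) = -10855*(-47388 + 14838) = -10855*(-32550) = 353330250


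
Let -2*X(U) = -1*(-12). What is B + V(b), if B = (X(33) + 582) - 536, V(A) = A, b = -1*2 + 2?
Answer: 40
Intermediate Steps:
X(U) = -6 (X(U) = -(-1)*(-12)/2 = -½*12 = -6)
b = 0 (b = -2 + 2 = 0)
B = 40 (B = (-6 + 582) - 536 = 576 - 536 = 40)
B + V(b) = 40 + 0 = 40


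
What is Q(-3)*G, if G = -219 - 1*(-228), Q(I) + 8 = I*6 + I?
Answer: -261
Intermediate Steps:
Q(I) = -8 + 7*I (Q(I) = -8 + (I*6 + I) = -8 + (6*I + I) = -8 + 7*I)
G = 9 (G = -219 + 228 = 9)
Q(-3)*G = (-8 + 7*(-3))*9 = (-8 - 21)*9 = -29*9 = -261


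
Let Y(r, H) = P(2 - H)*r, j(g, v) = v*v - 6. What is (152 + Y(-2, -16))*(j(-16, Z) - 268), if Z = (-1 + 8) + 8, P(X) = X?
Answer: -5684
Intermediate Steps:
Z = 15 (Z = 7 + 8 = 15)
j(g, v) = -6 + v² (j(g, v) = v² - 6 = -6 + v²)
Y(r, H) = r*(2 - H) (Y(r, H) = (2 - H)*r = r*(2 - H))
(152 + Y(-2, -16))*(j(-16, Z) - 268) = (152 - 2*(2 - 1*(-16)))*((-6 + 15²) - 268) = (152 - 2*(2 + 16))*((-6 + 225) - 268) = (152 - 2*18)*(219 - 268) = (152 - 36)*(-49) = 116*(-49) = -5684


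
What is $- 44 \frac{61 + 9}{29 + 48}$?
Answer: $-40$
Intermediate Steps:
$- 44 \frac{61 + 9}{29 + 48} = - 44 \cdot \frac{70}{77} = - 44 \cdot 70 \cdot \frac{1}{77} = \left(-44\right) \frac{10}{11} = -40$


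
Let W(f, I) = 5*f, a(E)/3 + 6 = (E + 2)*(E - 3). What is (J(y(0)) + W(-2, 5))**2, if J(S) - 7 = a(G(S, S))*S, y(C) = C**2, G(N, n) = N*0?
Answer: 9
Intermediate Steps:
G(N, n) = 0
a(E) = -18 + 3*(-3 + E)*(2 + E) (a(E) = -18 + 3*((E + 2)*(E - 3)) = -18 + 3*((2 + E)*(-3 + E)) = -18 + 3*((-3 + E)*(2 + E)) = -18 + 3*(-3 + E)*(2 + E))
J(S) = 7 - 36*S (J(S) = 7 + (-36 - 3*0 + 3*0**2)*S = 7 + (-36 + 0 + 3*0)*S = 7 + (-36 + 0 + 0)*S = 7 - 36*S)
(J(y(0)) + W(-2, 5))**2 = ((7 - 36*0**2) + 5*(-2))**2 = ((7 - 36*0) - 10)**2 = ((7 + 0) - 10)**2 = (7 - 10)**2 = (-3)**2 = 9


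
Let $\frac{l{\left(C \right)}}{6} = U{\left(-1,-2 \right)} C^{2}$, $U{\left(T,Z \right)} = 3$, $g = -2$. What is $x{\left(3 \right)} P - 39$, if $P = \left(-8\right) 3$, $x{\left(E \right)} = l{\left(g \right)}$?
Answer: $-1767$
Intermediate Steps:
$l{\left(C \right)} = 18 C^{2}$ ($l{\left(C \right)} = 6 \cdot 3 C^{2} = 18 C^{2}$)
$x{\left(E \right)} = 72$ ($x{\left(E \right)} = 18 \left(-2\right)^{2} = 18 \cdot 4 = 72$)
$P = -24$
$x{\left(3 \right)} P - 39 = 72 \left(-24\right) - 39 = -1728 - 39 = -1767$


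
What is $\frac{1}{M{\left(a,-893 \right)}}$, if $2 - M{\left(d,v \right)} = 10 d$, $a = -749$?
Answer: $\frac{1}{7492} \approx 0.00013348$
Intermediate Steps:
$M{\left(d,v \right)} = 2 - 10 d$
$\frac{1}{M{\left(a,-893 \right)}} = \frac{1}{2 - -7490} = \frac{1}{2 + 7490} = \frac{1}{7492}$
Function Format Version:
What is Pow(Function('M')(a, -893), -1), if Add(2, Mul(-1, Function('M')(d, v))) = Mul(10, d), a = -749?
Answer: Rational(1, 7492) ≈ 0.00013348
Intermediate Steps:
Function('M')(d, v) = Add(2, Mul(-10, d)) (Function('M')(d, v) = Add(2, Mul(-1, Mul(10, d))) = Add(2, Mul(-10, d)))
Pow(Function('M')(a, -893), -1) = Pow(Add(2, Mul(-10, -749)), -1) = Pow(Add(2, 7490), -1) = Pow(7492, -1) = Rational(1, 7492)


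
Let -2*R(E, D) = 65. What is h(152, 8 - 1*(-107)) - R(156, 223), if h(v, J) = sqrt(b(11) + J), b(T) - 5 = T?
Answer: 65/2 + sqrt(131) ≈ 43.945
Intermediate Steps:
b(T) = 5 + T
R(E, D) = -65/2 (R(E, D) = -1/2*65 = -65/2)
h(v, J) = sqrt(16 + J) (h(v, J) = sqrt((5 + 11) + J) = sqrt(16 + J))
h(152, 8 - 1*(-107)) - R(156, 223) = sqrt(16 + (8 - 1*(-107))) - 1*(-65/2) = sqrt(16 + (8 + 107)) + 65/2 = sqrt(16 + 115) + 65/2 = sqrt(131) + 65/2 = 65/2 + sqrt(131)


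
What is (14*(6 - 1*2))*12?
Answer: 672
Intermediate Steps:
(14*(6 - 1*2))*12 = (14*(6 - 2))*12 = (14*4)*12 = 56*12 = 672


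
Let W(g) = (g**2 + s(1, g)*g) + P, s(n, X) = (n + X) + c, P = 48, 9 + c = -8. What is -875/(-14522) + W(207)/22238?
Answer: 608282399/161470118 ≈ 3.7672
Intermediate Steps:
c = -17 (c = -9 - 8 = -17)
s(n, X) = -17 + X + n (s(n, X) = (n + X) - 17 = (X + n) - 17 = -17 + X + n)
W(g) = 48 + g**2 + g*(-16 + g) (W(g) = (g**2 + (-17 + g + 1)*g) + 48 = (g**2 + (-16 + g)*g) + 48 = (g**2 + g*(-16 + g)) + 48 = 48 + g**2 + g*(-16 + g))
-875/(-14522) + W(207)/22238 = -875/(-14522) + (48 + 207**2 + 207*(-16 + 207))/22238 = -875*(-1/14522) + (48 + 42849 + 207*191)*(1/22238) = 875/14522 + (48 + 42849 + 39537)*(1/22238) = 875/14522 + 82434*(1/22238) = 875/14522 + 41217/11119 = 608282399/161470118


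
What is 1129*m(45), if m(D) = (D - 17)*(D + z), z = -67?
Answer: -695464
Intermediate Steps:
m(D) = (-67 + D)*(-17 + D) (m(D) = (D - 17)*(D - 67) = (-17 + D)*(-67 + D) = (-67 + D)*(-17 + D))
1129*m(45) = 1129*(1139 + 45² - 84*45) = 1129*(1139 + 2025 - 3780) = 1129*(-616) = -695464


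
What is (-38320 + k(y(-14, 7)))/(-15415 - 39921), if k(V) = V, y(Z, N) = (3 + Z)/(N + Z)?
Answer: 268229/387352 ≈ 0.69247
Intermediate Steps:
y(Z, N) = (3 + Z)/(N + Z)
(-38320 + k(y(-14, 7)))/(-15415 - 39921) = (-38320 + (3 - 14)/(7 - 14))/(-15415 - 39921) = (-38320 - 11/(-7))/(-55336) = (-38320 - ⅐*(-11))*(-1/55336) = (-38320 + 11/7)*(-1/55336) = -268229/7*(-1/55336) = 268229/387352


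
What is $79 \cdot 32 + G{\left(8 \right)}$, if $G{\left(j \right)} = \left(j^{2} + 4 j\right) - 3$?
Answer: $2621$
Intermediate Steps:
$G{\left(j \right)} = -3 + j^{2} + 4 j$
$79 \cdot 32 + G{\left(8 \right)} = 79 \cdot 32 + \left(-3 + 8^{2} + 4 \cdot 8\right) = 2528 + \left(-3 + 64 + 32\right) = 2528 + 93 = 2621$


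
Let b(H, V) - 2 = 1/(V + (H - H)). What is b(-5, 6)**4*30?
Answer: 142805/216 ≈ 661.13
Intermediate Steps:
b(H, V) = 2 + 1/V (b(H, V) = 2 + 1/(V + (H - H)) = 2 + 1/(V + 0) = 2 + 1/V)
b(-5, 6)**4*30 = (2 + 1/6)**4*30 = (13/6)**4*30 = (28561/1296)*30 = 142805/216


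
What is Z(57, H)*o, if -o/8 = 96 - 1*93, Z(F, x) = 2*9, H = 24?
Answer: -432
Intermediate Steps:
Z(F, x) = 18
o = -24 (o = -8*(96 - 1*93) = -8*(96 - 93) = -8*3 = -24)
Z(57, H)*o = 18*(-24) = -432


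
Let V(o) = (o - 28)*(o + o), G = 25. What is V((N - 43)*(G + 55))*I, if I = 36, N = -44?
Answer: 3501826560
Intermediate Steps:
V(o) = 2*o*(-28 + o) (V(o) = (-28 + o)*(2*o) = 2*o*(-28 + o))
V((N - 43)*(G + 55))*I = (2*((-44 - 43)*(25 + 55))*(-28 + (-44 - 43)*(25 + 55)))*36 = (2*(-87*80)*(-28 - 87*80))*36 = (2*(-6960)*(-28 - 6960))*36 = (2*(-6960)*(-6988))*36 = 97272960*36 = 3501826560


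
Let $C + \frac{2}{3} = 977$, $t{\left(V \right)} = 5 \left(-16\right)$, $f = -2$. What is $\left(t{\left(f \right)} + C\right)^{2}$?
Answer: $\frac{7230721}{9} \approx 8.0341 \cdot 10^{5}$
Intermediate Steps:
$t{\left(V \right)} = -80$
$C = \frac{2929}{3}$ ($C = - \frac{2}{3} + 977 = \frac{2929}{3} \approx 976.33$)
$\left(t{\left(f \right)} + C\right)^{2} = \left(-80 + \frac{2929}{3}\right)^{2} = \left(\frac{2689}{3}\right)^{2} = \frac{7230721}{9}$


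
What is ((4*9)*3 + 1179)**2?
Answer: 1656369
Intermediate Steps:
((4*9)*3 + 1179)**2 = (36*3 + 1179)**2 = (108 + 1179)**2 = 1287**2 = 1656369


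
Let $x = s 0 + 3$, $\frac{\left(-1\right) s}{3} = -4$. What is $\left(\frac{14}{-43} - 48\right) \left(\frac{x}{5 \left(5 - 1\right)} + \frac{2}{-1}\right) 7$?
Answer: $\frac{269101}{430} \approx 625.82$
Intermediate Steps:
$s = 12$ ($s = \left(-3\right) \left(-4\right) = 12$)
$x = 3$ ($x = 12 \cdot 0 + 3 = 0 + 3 = 3$)
$\left(\frac{14}{-43} - 48\right) \left(\frac{x}{5 \left(5 - 1\right)} + \frac{2}{-1}\right) 7 = \left(\frac{14}{-43} - 48\right) \left(\frac{3}{5 \left(5 - 1\right)} + \frac{2}{-1}\right) 7 = \left(14 \left(- \frac{1}{43}\right) - 48\right) \left(\frac{3}{5 \cdot 4} + 2 \left(-1\right)\right) 7 = \left(- \frac{14}{43} - 48\right) \left(\frac{3}{20} - 2\right) 7 = - \frac{2078 \left(3 \cdot \frac{1}{20} - 2\right) 7}{43} = - \frac{2078 \left(\frac{3}{20} - 2\right) 7}{43} = - \frac{2078 \left(\left(- \frac{37}{20}\right) 7\right)}{43} = \left(- \frac{2078}{43}\right) \left(- \frac{259}{20}\right) = \frac{269101}{430}$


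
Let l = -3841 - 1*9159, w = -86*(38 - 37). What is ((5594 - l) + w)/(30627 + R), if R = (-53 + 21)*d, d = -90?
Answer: 18508/33507 ≈ 0.55236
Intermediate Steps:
w = -86 (w = -86*1 = -86)
l = -13000 (l = -3841 - 9159 = -13000)
R = 2880 (R = (-53 + 21)*(-90) = -32*(-90) = 2880)
((5594 - l) + w)/(30627 + R) = ((5594 - 1*(-13000)) - 86)/(30627 + 2880) = ((5594 + 13000) - 86)/33507 = (18594 - 86)*(1/33507) = 18508*(1/33507) = 18508/33507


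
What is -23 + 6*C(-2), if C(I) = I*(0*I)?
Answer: -23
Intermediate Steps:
C(I) = 0 (C(I) = I*0 = 0)
-23 + 6*C(-2) = -23 + 6*0 = -23 + 0 = -23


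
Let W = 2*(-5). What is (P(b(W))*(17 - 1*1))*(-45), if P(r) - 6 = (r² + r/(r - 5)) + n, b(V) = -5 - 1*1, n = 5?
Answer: -376560/11 ≈ -34233.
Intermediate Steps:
W = -10
b(V) = -6 (b(V) = -5 - 1 = -6)
P(r) = 11 + r² + r/(-5 + r) (P(r) = 6 + ((r² + r/(r - 5)) + 5) = 6 + ((r² + r/(-5 + r)) + 5) = 6 + (5 + r² + r/(-5 + r)) = 11 + r² + r/(-5 + r))
(P(b(W))*(17 - 1*1))*(-45) = (((-55 + (-6)³ - 5*(-6)² + 12*(-6))/(-5 - 6))*(17 - 1*1))*(-45) = (((-55 - 216 - 5*36 - 72)/(-11))*(17 - 1))*(-45) = (-(-55 - 216 - 180 - 72)/11*16)*(-45) = (-1/11*(-523)*16)*(-45) = ((523/11)*16)*(-45) = (8368/11)*(-45) = -376560/11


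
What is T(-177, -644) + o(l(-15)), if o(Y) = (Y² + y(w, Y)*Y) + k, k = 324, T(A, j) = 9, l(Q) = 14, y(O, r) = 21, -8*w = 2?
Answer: 823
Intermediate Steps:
w = -¼ (w = -⅛*2 = -¼ ≈ -0.25000)
o(Y) = 324 + Y² + 21*Y (o(Y) = (Y² + 21*Y) + 324 = 324 + Y² + 21*Y)
T(-177, -644) + o(l(-15)) = 9 + (324 + 14² + 21*14) = 9 + (324 + 196 + 294) = 9 + 814 = 823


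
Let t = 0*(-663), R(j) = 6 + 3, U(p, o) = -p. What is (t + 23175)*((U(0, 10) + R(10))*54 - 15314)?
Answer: -343638900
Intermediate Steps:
R(j) = 9
t = 0
(t + 23175)*((U(0, 10) + R(10))*54 - 15314) = (0 + 23175)*((-1*0 + 9)*54 - 15314) = 23175*((0 + 9)*54 - 15314) = 23175*(9*54 - 15314) = 23175*(486 - 15314) = 23175*(-14828) = -343638900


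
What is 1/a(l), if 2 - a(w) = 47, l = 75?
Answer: -1/45 ≈ -0.022222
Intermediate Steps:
a(w) = -45 (a(w) = 2 - 1*47 = 2 - 47 = -45)
1/a(l) = 1/(-45) = -1/45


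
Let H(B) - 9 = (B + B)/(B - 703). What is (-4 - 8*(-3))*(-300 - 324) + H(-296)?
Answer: -336701/27 ≈ -12470.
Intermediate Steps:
H(B) = 9 + 2*B/(-703 + B) (H(B) = 9 + (B + B)/(B - 703) = 9 + (2*B)/(-703 + B) = 9 + 2*B/(-703 + B))
(-4 - 8*(-3))*(-300 - 324) + H(-296) = (-4 - 8*(-3))*(-300 - 324) + (-6327 + 11*(-296))/(-703 - 296) = (-4 + 24)*(-624) + (-6327 - 3256)/(-999) = 20*(-624) - 1/999*(-9583) = -12480 + 259/27 = -336701/27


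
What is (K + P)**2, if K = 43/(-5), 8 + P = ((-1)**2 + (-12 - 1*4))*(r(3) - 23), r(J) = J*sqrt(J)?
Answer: 2848039/25 - 29556*sqrt(3) ≈ 62729.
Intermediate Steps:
r(J) = J**(3/2)
P = 337 - 45*sqrt(3) (P = -8 + ((-1)**2 + (-12 - 1*4))*(3**(3/2) - 23) = -8 + (1 + (-12 - 4))*(3*sqrt(3) - 23) = -8 + (1 - 16)*(-23 + 3*sqrt(3)) = -8 - 15*(-23 + 3*sqrt(3)) = -8 + (345 - 45*sqrt(3)) = 337 - 45*sqrt(3) ≈ 259.06)
K = -43/5 (K = 43*(-1/5) = -43/5 ≈ -8.6000)
(K + P)**2 = (-43/5 + (337 - 45*sqrt(3)))**2 = (1642/5 - 45*sqrt(3))**2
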